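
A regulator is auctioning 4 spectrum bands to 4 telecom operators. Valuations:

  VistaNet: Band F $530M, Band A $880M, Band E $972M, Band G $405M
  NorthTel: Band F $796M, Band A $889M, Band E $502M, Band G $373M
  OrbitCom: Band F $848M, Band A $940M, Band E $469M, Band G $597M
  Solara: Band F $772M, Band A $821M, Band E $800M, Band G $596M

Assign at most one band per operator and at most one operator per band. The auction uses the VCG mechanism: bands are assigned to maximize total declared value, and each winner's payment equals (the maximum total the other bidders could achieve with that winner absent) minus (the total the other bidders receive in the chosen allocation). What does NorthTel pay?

Efficient allocation: VistaNet→Band E ($972M), NorthTel→Band A ($889M), OrbitCom→Band F ($848M), Solara→Band G ($596M); total welfare W = $3305M.
NorthTel receives Band A at value $889M, so the others get W − 889 = $2416M.
Without NorthTel: best allocation of the remaining 3 bidders over all 4 bands is VistaNet→Band E ($972M), OrbitCom→Band A ($940M), Solara→Band F ($772M), total $2684M.
VCG payment = (others' best without NorthTel) − (others' welfare with NorthTel) = 2684 − 2416 = $268M.

NorthTel pays $268M.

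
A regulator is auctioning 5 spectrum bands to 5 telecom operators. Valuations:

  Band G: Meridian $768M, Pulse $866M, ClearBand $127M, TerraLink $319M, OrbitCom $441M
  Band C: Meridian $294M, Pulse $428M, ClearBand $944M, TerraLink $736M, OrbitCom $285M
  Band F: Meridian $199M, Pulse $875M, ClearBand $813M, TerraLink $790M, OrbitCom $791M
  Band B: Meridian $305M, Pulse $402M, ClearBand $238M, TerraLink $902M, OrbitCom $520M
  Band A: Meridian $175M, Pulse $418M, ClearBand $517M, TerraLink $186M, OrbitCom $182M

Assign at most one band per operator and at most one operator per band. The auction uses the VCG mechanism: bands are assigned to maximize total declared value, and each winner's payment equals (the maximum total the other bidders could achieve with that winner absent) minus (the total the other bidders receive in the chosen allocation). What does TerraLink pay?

Efficient allocation: Meridian→Band G ($768M), Pulse→Band A ($418M), ClearBand→Band C ($944M), TerraLink→Band B ($902M), OrbitCom→Band F ($791M); total welfare W = $3823M.
TerraLink receives Band B at value $902M, so the others get W − 902 = $2921M.
Without TerraLink: best allocation of the remaining 4 bidders over all 5 bands is Meridian→Band G ($768M), Pulse→Band F ($875M), ClearBand→Band C ($944M), OrbitCom→Band B ($520M), total $3107M.
VCG payment = (others' best without TerraLink) − (others' welfare with TerraLink) = 3107 − 2921 = $186M.

TerraLink pays $186M.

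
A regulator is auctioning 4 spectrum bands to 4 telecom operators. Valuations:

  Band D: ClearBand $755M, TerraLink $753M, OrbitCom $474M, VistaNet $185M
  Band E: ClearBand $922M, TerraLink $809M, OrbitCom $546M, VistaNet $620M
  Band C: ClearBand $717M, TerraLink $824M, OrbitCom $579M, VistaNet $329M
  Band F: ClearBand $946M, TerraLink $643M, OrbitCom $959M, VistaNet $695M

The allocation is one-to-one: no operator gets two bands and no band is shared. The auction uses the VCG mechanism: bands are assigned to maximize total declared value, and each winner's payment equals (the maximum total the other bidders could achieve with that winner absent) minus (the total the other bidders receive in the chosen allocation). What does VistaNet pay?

Efficient allocation: ClearBand→Band D ($755M), TerraLink→Band C ($824M), OrbitCom→Band F ($959M), VistaNet→Band E ($620M); total welfare W = $3158M.
VistaNet receives Band E at value $620M, so the others get W − 620 = $2538M.
Without VistaNet: best allocation of the remaining 3 bidders over all 4 bands is ClearBand→Band E ($922M), TerraLink→Band C ($824M), OrbitCom→Band F ($959M), total $2705M.
VCG payment = (others' best without VistaNet) − (others' welfare with VistaNet) = 2705 − 2538 = $167M.

VistaNet pays $167M.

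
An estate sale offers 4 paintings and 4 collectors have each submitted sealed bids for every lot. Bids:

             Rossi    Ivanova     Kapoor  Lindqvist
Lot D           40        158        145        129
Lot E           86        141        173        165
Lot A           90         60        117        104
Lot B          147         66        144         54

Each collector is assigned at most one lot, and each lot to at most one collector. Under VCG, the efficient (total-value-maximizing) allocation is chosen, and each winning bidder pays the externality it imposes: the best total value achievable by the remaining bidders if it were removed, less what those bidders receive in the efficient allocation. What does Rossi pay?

Rossi pays $27.

Efficient allocation: Rossi→Lot B ($147), Ivanova→Lot D ($158), Kapoor→Lot A ($117), Lindqvist→Lot E ($165); total welfare W = $587.
Rossi receives Lot B at value $147, so the others get W − 147 = $440.
Without Rossi: best allocation of the remaining 3 bidders over all 4 lots is Ivanova→Lot D ($158), Kapoor→Lot B ($144), Lindqvist→Lot E ($165), total $467.
VCG payment = (others' best without Rossi) − (others' welfare with Rossi) = 467 − 440 = $27.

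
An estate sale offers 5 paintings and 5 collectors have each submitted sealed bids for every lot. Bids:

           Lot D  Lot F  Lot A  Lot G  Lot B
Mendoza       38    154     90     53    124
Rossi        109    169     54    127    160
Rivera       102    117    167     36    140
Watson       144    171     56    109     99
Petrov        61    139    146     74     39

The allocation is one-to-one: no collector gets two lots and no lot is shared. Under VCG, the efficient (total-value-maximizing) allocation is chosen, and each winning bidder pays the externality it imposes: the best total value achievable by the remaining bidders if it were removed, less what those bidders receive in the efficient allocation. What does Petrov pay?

Petrov pays $60.

Efficient allocation: Mendoza→Lot F ($154), Rossi→Lot G ($127), Rivera→Lot B ($140), Watson→Lot D ($144), Petrov→Lot A ($146); total welfare W = $711.
Petrov receives Lot A at value $146, so the others get W − 146 = $565.
Without Petrov: best allocation of the remaining 4 bidders over all 5 lots is Mendoza→Lot F ($154), Rossi→Lot B ($160), Rivera→Lot A ($167), Watson→Lot D ($144), total $625.
VCG payment = (others' best without Petrov) − (others' welfare with Petrov) = 625 − 565 = $60.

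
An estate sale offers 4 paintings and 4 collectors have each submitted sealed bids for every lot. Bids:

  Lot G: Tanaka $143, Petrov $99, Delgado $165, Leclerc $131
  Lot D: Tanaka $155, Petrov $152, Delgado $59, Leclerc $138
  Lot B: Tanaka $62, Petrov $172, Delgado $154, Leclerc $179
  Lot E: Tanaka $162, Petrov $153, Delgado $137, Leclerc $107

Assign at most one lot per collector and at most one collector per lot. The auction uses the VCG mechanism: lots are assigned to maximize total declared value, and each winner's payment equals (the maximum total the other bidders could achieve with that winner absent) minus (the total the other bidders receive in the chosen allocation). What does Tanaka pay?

Efficient allocation: Tanaka→Lot E ($162), Petrov→Lot D ($152), Delgado→Lot G ($165), Leclerc→Lot B ($179); total welfare W = $658.
Tanaka receives Lot E at value $162, so the others get W − 162 = $496.
Without Tanaka: best allocation of the remaining 3 bidders over all 4 lots is Petrov→Lot E ($153), Delgado→Lot G ($165), Leclerc→Lot B ($179), total $497.
VCG payment = (others' best without Tanaka) − (others' welfare with Tanaka) = 497 − 496 = $1.

Tanaka pays $1.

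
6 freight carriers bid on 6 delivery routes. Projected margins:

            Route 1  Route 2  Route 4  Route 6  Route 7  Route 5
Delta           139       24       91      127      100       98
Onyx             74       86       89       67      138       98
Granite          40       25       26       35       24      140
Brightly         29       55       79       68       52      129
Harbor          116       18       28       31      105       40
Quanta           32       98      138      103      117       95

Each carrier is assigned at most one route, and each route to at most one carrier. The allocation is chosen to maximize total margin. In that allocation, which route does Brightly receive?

Brightly receives Route 2.

This is the linear assignment problem.
Optimal: Delta→Route 6 ($127k), Onyx→Route 7 ($138k), Granite→Route 5 ($140k), Brightly→Route 2 ($55k), Harbor→Route 1 ($116k), Quanta→Route 4 ($138k) — total 127+138+140+55+116+138 = $714k.
Max-entry greedy (repeatedly take the single best remaining cell) gives $641k, worse by 73.
Next-best assignment: Delta→Route 6, Onyx→Route 7, Granite→Route 5, Brightly→Route 4, Harbor→Route 1, Quanta→Route 2 = $698k.
Brightly's own top route is Route 5 ($129k), but forcing Brightly→Route 5 and reassigning the rest optimally gives only $673k — worse by 41.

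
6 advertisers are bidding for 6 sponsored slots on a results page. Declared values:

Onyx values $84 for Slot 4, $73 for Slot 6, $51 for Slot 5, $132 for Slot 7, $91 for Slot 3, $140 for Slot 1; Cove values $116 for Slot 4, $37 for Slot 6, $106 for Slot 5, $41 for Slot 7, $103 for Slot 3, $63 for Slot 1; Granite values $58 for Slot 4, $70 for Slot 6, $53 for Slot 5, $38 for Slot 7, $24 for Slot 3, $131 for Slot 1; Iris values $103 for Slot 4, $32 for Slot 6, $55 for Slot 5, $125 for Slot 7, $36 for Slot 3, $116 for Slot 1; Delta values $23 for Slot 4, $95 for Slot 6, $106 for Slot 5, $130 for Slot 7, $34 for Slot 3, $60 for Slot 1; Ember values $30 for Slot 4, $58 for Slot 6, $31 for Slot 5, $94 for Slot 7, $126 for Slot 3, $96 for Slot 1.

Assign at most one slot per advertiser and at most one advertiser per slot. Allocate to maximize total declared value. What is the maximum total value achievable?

Optimal: Onyx→Slot 7 ($132), Cove→Slot 5 ($106), Granite→Slot 1 ($131), Iris→Slot 4 ($103), Delta→Slot 6 ($95), Ember→Slot 3 ($126) — total 132+106+131+103+95+126 = $693.
Row-greedy (each advertiser in turn takes its best remaining slot) gives $683, worse by 10.
Next-best assignment: Onyx→Slot 1, Cove→Slot 4, Granite→Slot 6, Iris→Slot 7, Delta→Slot 5, Ember→Slot 3 = $683.

Max total: $693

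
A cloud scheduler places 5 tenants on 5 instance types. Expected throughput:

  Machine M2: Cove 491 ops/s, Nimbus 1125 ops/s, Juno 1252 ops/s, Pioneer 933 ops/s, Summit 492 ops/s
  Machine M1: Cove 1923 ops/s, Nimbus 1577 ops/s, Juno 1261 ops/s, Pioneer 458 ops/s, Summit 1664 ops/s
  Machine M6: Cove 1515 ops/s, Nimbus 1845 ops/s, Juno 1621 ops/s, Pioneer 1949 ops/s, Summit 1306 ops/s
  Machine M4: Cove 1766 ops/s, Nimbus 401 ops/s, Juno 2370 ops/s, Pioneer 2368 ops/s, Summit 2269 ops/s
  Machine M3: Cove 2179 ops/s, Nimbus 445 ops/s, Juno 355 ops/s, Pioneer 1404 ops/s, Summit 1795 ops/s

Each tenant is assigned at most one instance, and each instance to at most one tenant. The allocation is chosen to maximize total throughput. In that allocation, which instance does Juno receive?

This is the linear assignment problem.
Optimal: Cove→Machine M3 (2179 ops/s), Nimbus→Machine M6 (1845 ops/s), Juno→Machine M2 (1252 ops/s), Pioneer→Machine M4 (2368 ops/s), Summit→Machine M1 (1664 ops/s) — total 2179+1845+1252+2368+1664 = 9308 ops/s.
Juno's own top instance is Machine M4 (2370 ops/s), but forcing Juno→Machine M4 and reassigning the rest optimally gives only 9287 ops/s — worse by 21.

Juno receives Machine M2.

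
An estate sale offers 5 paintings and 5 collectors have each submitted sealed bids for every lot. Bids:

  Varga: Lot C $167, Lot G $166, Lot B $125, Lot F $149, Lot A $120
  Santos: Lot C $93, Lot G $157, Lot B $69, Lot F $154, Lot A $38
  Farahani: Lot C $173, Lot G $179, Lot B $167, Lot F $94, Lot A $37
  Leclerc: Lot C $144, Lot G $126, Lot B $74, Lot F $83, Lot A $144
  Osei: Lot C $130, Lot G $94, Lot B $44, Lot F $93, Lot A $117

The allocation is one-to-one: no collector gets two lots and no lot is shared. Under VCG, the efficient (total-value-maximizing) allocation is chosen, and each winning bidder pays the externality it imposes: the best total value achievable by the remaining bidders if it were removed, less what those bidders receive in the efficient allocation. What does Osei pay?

Osei pays $13.

Efficient allocation: Varga→Lot G ($166), Santos→Lot F ($154), Farahani→Lot B ($167), Leclerc→Lot A ($144), Osei→Lot C ($130); total welfare W = $761.
Osei receives Lot C at value $130, so the others get W − 130 = $631.
Without Osei: best allocation of the remaining 4 bidders over all 5 lots is Varga→Lot C ($167), Santos→Lot F ($154), Farahani→Lot G ($179), Leclerc→Lot A ($144), total $644.
VCG payment = (others' best without Osei) − (others' welfare with Osei) = 644 − 631 = $13.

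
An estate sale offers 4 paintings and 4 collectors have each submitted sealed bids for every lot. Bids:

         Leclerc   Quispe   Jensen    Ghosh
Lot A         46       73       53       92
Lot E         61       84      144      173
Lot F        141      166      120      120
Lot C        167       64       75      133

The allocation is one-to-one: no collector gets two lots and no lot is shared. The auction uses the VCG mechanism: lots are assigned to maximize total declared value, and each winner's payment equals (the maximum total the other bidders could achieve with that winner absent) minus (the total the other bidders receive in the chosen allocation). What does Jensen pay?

Jensen pays $81.

Efficient allocation: Leclerc→Lot C ($167), Quispe→Lot F ($166), Jensen→Lot E ($144), Ghosh→Lot A ($92); total welfare W = $569.
Jensen receives Lot E at value $144, so the others get W − 144 = $425.
Without Jensen: best allocation of the remaining 3 bidders over all 4 lots is Leclerc→Lot C ($167), Quispe→Lot F ($166), Ghosh→Lot E ($173), total $506.
VCG payment = (others' best without Jensen) − (others' welfare with Jensen) = 506 − 425 = $81.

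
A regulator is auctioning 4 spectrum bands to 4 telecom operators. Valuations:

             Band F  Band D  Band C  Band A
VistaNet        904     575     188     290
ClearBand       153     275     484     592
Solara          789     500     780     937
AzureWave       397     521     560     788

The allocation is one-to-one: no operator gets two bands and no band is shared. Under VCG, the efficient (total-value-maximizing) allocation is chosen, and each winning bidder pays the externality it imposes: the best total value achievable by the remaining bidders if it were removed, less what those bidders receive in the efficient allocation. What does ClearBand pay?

ClearBand pays $110M.

Efficient allocation: VistaNet→Band F ($904M), ClearBand→Band C ($484M), Solara→Band A ($937M), AzureWave→Band D ($521M); total welfare W = $2846M.
ClearBand receives Band C at value $484M, so the others get W − 484 = $2362M.
Without ClearBand: best allocation of the remaining 3 bidders over all 4 bands is VistaNet→Band F ($904M), Solara→Band C ($780M), AzureWave→Band A ($788M), total $2472M.
VCG payment = (others' best without ClearBand) − (others' welfare with ClearBand) = 2472 − 2362 = $110M.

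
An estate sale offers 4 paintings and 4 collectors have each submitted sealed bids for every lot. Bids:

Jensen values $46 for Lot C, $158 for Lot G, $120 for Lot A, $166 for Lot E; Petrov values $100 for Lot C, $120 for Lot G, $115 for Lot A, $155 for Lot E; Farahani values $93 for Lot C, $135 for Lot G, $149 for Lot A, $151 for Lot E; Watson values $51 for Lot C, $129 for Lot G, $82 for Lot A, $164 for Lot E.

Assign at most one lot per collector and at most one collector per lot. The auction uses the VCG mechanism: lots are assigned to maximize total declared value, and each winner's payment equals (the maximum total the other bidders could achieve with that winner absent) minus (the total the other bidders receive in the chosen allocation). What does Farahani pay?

Efficient allocation: Jensen→Lot G ($158), Petrov→Lot C ($100), Farahani→Lot A ($149), Watson→Lot E ($164); total welfare W = $571.
Farahani receives Lot A at value $149, so the others get W − 149 = $422.
Without Farahani: best allocation of the remaining 3 bidders over all 4 lots is Jensen→Lot G ($158), Petrov→Lot A ($115), Watson→Lot E ($164), total $437.
VCG payment = (others' best without Farahani) − (others' welfare with Farahani) = 437 − 422 = $15.

Farahani pays $15.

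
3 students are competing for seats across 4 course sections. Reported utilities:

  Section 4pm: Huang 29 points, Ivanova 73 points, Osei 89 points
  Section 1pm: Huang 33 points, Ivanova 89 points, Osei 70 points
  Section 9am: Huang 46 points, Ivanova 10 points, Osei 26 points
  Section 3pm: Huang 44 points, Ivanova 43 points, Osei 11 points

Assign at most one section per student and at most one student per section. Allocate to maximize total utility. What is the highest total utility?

Optimal: Huang→Section 9am (46 points), Ivanova→Section 1pm (89 points), Osei→Section 4pm (89 points) — total 46+89+89 = 224 points.
Next-best assignment: Huang→Section 3pm, Ivanova→Section 1pm, Osei→Section 4pm = 222 points.
Swapping Osei↔Huang (Osei→Section 9am 26 points, Huang→Section 4pm 29 points) loses 80.
No other one-to-one assignment exceeds 224 points.

Max total: 224 points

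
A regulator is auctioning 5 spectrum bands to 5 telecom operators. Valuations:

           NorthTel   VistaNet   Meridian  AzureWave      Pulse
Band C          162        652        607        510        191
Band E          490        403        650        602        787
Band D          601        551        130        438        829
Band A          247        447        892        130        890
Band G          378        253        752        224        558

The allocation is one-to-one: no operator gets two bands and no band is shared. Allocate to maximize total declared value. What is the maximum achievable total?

This is a one-to-one assignment (maximum-weight bipartite matching).
Optimal: NorthTel→Band D ($601M), VistaNet→Band C ($652M), Meridian→Band G ($752M), AzureWave→Band E ($602M), Pulse→Band A ($890M) — total 601+652+752+602+890 = $3497M.
Column-greedy (each band in turn goes to its best remaining operator) gives $3156M, worse by 341.
Next-best assignment: NorthTel→Band G, VistaNet→Band C, Meridian→Band A, AzureWave→Band E, Pulse→Band D = $3353M.

Maximum total: $3497M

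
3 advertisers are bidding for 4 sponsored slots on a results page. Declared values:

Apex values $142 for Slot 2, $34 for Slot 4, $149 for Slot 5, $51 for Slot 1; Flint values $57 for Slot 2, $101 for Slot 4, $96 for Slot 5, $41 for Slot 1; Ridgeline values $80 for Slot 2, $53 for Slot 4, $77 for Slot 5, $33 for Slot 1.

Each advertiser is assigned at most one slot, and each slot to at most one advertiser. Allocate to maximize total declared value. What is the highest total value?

This is the linear assignment problem.
Optimal: Apex→Slot 5 ($149), Flint→Slot 4 ($101), Ridgeline→Slot 2 ($80) — total 149+101+80 = $330.
Column-greedy (each slot in turn goes to its best remaining advertiser) gives $320, worse by 10.
Next-best assignment: Apex→Slot 2, Flint→Slot 4, Ridgeline→Slot 5 = $320.
Every other assignment is strictly worse.

Maximum total: $330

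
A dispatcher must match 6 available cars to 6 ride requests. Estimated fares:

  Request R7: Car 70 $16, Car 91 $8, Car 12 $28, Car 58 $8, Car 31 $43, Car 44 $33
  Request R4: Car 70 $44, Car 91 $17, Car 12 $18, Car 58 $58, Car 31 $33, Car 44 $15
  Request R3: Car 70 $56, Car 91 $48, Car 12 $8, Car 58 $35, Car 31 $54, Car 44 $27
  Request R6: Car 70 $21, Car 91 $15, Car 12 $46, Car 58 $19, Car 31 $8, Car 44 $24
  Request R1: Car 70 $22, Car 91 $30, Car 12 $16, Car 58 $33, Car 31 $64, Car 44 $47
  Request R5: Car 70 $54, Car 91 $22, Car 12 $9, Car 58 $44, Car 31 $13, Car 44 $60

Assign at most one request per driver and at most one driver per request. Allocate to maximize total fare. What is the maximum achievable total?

Maximum total: $303

Optimal: Car 70→Request R5 ($54), Car 91→Request R3 ($48), Car 12→Request R6 ($46), Car 58→Request R4 ($58), Car 31→Request R1 ($64), Car 44→Request R7 ($33) — total 54+48+46+58+64+33 = $303.
Row-greedy (each driver in turn takes its best remaining request) gives $293, worse by 10.
Swapping Car 58↔Car 44 (Car 58→Request R7 $8, Car 44→Request R4 $15) loses 68.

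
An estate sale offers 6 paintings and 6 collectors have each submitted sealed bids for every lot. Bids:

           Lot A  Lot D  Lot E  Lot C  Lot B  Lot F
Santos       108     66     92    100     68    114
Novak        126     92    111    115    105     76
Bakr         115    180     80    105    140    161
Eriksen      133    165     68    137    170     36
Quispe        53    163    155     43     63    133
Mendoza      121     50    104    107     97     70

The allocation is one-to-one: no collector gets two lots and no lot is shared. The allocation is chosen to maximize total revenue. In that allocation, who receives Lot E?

Quispe receives Lot E.

Optimal: Santos→Lot F ($114), Novak→Lot C ($115), Bakr→Lot D ($180), Eriksen→Lot B ($170), Quispe→Lot E ($155), Mendoza→Lot A ($121) — total 114+115+180+170+155+121 = $855.
Row-greedy (each collector in turn takes its best remaining lot) gives $852, worse by 3.
Swapping Bakr↔Santos (Bakr→Lot F $161, Santos→Lot D $66) loses 67.
No other one-to-one assignment exceeds $855.
Quispe's own top lot is Lot D ($163), but forcing Quispe→Lot D and reassigning the rest optimally gives only $826 — worse by 29.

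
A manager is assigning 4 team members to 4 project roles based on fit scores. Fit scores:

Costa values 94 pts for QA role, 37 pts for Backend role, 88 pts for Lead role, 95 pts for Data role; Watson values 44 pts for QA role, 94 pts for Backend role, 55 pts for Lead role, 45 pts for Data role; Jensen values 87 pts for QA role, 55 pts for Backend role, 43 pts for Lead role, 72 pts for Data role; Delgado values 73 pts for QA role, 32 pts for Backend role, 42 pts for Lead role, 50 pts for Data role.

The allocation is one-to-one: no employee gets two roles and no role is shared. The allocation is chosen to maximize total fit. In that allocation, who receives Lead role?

Costa receives Lead role.

Optimal: Costa→Lead role (88 pts), Watson→Backend role (94 pts), Jensen→Data role (72 pts), Delgado→QA role (73 pts) — total 88+94+72+73 = 327 pts.
Row-greedy (each employee in turn takes its best remaining role) gives 318 pts, worse by 9.
Swapping Watson↔Delgado (Watson→QA role 44 pts, Delgado→Backend role 32 pts) loses 91.
Checked against all permutations: 327 pts is optimal.
Costa's own top role is Data role (95 pts), but forcing Costa→Data role and reassigning the rest optimally gives only 318 pts — worse by 9.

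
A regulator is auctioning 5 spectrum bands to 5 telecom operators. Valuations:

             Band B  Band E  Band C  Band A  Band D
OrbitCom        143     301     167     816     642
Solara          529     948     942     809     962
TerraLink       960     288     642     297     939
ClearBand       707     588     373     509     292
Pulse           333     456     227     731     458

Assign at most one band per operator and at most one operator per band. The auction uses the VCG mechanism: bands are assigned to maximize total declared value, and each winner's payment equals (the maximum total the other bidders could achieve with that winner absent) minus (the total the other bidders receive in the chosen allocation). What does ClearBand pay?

ClearBand pays $6M.

Efficient allocation: OrbitCom→Band D ($642M), Solara→Band C ($942M), TerraLink→Band B ($960M), ClearBand→Band E ($588M), Pulse→Band A ($731M); total welfare W = $3863M.
ClearBand receives Band E at value $588M, so the others get W − 588 = $3275M.
Without ClearBand: best allocation of the remaining 4 bidders over all 5 bands is OrbitCom→Band D ($642M), Solara→Band E ($948M), TerraLink→Band B ($960M), Pulse→Band A ($731M), total $3281M.
VCG payment = (others' best without ClearBand) − (others' welfare with ClearBand) = 3281 − 3275 = $6M.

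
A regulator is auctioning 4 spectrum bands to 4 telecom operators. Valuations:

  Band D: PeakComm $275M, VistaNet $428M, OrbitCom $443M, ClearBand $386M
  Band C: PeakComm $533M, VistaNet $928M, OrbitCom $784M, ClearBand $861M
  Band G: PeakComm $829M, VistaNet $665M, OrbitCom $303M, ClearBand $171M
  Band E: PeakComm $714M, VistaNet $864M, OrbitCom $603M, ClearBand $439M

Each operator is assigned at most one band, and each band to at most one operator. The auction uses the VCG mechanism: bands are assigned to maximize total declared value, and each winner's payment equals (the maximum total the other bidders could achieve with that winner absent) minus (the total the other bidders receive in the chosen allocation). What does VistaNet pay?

Efficient allocation: PeakComm→Band G ($829M), VistaNet→Band E ($864M), OrbitCom→Band D ($443M), ClearBand→Band C ($861M); total welfare W = $2997M.
VistaNet receives Band E at value $864M, so the others get W − 864 = $2133M.
Without VistaNet: best allocation of the remaining 3 bidders over all 4 bands is PeakComm→Band G ($829M), OrbitCom→Band E ($603M), ClearBand→Band C ($861M), total $2293M.
VCG payment = (others' best without VistaNet) − (others' welfare with VistaNet) = 2293 − 2133 = $160M.

VistaNet pays $160M.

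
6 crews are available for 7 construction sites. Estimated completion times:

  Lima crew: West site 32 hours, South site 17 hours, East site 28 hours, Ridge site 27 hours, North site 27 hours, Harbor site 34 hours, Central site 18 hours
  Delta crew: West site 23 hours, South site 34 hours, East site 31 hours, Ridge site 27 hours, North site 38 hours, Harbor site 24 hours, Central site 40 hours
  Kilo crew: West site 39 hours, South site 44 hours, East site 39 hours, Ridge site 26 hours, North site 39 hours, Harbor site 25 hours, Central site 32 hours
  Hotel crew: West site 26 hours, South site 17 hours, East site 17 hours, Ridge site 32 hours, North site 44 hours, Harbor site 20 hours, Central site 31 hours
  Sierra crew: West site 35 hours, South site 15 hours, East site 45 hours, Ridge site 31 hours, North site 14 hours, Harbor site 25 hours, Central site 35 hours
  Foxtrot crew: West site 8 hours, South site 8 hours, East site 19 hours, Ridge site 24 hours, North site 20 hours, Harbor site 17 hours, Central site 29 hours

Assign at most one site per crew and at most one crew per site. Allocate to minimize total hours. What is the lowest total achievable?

This is the linear assignment problem.
Optimal: Lima crew→Central site (18 hours), Delta crew→West site (23 hours), Kilo crew→Harbor site (25 hours), Hotel crew→East site (17 hours), Sierra crew→North site (14 hours), Foxtrot crew→South site (8 hours) — total 18+23+25+17+14+8 = 105 hours.
Column-greedy (each site in turn goes to its cheapest remaining crew) gives 117 hours, worse by 12.

Min total: 105 hours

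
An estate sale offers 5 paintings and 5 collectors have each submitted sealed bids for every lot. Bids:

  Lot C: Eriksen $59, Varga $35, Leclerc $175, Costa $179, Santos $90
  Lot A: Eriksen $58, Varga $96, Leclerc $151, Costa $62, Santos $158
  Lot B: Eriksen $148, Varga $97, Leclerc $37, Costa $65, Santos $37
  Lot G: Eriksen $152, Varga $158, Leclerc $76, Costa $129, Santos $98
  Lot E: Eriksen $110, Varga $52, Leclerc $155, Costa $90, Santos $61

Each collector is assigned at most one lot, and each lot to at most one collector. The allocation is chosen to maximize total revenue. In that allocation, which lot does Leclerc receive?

Leclerc receives Lot E.

This is the linear assignment problem.
Optimal: Eriksen→Lot B ($148), Varga→Lot G ($158), Leclerc→Lot E ($155), Costa→Lot C ($179), Santos→Lot A ($158) — total 148+158+155+179+158 = $798.
Row-greedy (each collector in turn takes its best remaining lot) gives $672, worse by 126.
Every other assignment is strictly worse.
Leclerc's own top lot is Lot C ($175), but forcing Leclerc→Lot C and reassigning the rest optimally gives only $729 — worse by 69.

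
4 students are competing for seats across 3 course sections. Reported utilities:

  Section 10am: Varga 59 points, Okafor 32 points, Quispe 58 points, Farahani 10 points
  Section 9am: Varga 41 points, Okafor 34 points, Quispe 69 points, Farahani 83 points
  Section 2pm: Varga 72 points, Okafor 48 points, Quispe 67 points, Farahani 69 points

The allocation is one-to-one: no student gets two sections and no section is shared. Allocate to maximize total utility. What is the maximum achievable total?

Optimal: Quispe→Section 10am (58 points), Farahani→Section 9am (83 points), Varga→Section 2pm (72 points) — total 58+83+72 = 213 points.
Column-greedy (each section in turn goes to its best remaining student) gives 209 points, worse by 4.
No other one-to-one assignment exceeds 213 points.

Max total: 213 points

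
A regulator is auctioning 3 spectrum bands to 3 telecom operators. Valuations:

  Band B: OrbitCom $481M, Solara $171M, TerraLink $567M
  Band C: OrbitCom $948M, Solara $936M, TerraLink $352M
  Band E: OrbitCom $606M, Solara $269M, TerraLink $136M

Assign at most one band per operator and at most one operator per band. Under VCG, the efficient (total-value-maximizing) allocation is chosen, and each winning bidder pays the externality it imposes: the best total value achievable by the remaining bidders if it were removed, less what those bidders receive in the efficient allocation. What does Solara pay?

Efficient allocation: OrbitCom→Band E ($606M), Solara→Band C ($936M), TerraLink→Band B ($567M); total welfare W = $2109M.
Solara receives Band C at value $936M, so the others get W − 936 = $1173M.
Without Solara: best allocation of the remaining 2 bidders over all 3 bands is OrbitCom→Band C ($948M), TerraLink→Band B ($567M), total $1515M.
VCG payment = (others' best without Solara) − (others' welfare with Solara) = 1515 − 1173 = $342M.

Solara pays $342M.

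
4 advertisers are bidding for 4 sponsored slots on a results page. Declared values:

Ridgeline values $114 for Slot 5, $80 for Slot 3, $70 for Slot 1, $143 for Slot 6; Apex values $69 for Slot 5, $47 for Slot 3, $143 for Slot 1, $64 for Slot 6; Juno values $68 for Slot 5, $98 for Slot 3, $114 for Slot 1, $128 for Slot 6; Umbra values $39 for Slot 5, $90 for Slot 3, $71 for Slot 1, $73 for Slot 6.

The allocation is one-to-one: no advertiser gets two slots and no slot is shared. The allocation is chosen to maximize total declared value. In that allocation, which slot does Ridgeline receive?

Ridgeline receives Slot 5.

This is a one-to-one assignment (maximum-weight bipartite matching).
Optimal: Ridgeline→Slot 5 ($114), Apex→Slot 1 ($143), Juno→Slot 6 ($128), Umbra→Slot 3 ($90) — total 114+143+128+90 = $475.
Max-entry greedy (repeatedly take the single best remaining cell) gives $423, worse by 52.
Ridgeline's own top slot is Slot 6 ($143), but forcing Ridgeline→Slot 6 and reassigning the rest optimally gives only $444 — worse by 31.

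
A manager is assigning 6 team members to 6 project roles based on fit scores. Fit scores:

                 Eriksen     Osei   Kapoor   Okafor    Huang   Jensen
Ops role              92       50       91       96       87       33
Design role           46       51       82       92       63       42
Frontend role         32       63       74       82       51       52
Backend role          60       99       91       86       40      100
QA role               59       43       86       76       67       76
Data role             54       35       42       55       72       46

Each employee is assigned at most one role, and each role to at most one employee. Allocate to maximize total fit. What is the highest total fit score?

Maximum total: 505 pts

This is the linear assignment problem.
Optimal: Eriksen→Ops role (92 pts), Osei→Frontend role (63 pts), Kapoor→QA role (86 pts), Okafor→Design role (92 pts), Huang→Data role (72 pts), Jensen→Backend role (100 pts) — total 92+63+86+92+72+100 = 505 pts.
Swapping Eriksen↔Osei (Eriksen→Frontend role 32 pts, Osei→Ops role 50 pts) loses 73.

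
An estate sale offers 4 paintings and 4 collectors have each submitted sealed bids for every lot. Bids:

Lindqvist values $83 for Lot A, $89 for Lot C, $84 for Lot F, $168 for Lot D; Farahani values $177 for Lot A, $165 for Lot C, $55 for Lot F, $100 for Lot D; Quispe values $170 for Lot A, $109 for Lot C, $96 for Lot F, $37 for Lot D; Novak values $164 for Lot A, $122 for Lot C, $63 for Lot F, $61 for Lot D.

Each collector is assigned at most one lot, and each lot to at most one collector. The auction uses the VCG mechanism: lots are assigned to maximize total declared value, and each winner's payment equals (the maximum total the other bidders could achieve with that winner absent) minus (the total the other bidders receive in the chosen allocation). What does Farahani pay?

Farahani pays $32.

Efficient allocation: Lindqvist→Lot D ($168), Farahani→Lot C ($165), Quispe→Lot F ($96), Novak→Lot A ($164); total welfare W = $593.
Farahani receives Lot C at value $165, so the others get W − 165 = $428.
Without Farahani: best allocation of the remaining 3 bidders over all 4 lots is Lindqvist→Lot D ($168), Quispe→Lot A ($170), Novak→Lot C ($122), total $460.
VCG payment = (others' best without Farahani) − (others' welfare with Farahani) = 460 − 428 = $32.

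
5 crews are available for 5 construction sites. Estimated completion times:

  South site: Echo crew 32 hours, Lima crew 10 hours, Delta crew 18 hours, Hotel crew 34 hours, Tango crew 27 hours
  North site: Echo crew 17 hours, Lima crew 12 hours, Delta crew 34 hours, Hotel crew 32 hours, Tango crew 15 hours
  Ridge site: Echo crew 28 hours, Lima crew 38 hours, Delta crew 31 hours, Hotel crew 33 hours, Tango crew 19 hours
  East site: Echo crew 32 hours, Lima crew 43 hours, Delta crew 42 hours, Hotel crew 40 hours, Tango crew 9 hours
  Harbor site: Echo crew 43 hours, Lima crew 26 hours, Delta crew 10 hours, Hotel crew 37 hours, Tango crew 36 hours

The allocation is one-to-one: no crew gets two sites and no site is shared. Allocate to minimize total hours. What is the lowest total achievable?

This is the linear assignment problem.
Optimal: Echo crew→North site (17 hours), Lima crew→South site (10 hours), Delta crew→Harbor site (10 hours), Hotel crew→Ridge site (33 hours), Tango crew→East site (9 hours) — total 17+10+10+33+9 = 79 hours.
Column-greedy (each site in turn goes to its cheapest remaining crew) gives 103 hours, worse by 24.
Swapping Echo crew↔Delta crew (Echo crew→Harbor site 43 hours, Delta crew→North site 34 hours) adds 50.

Min total: 79 hours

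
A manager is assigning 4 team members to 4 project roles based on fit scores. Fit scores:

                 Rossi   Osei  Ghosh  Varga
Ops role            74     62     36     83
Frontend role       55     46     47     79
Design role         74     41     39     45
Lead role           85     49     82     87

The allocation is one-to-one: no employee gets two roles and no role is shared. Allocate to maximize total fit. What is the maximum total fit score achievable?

Treat this as an assignment problem: match each employee to one role.
Optimal: Rossi→Design role (74 pts), Osei→Ops role (62 pts), Ghosh→Lead role (82 pts), Varga→Frontend role (79 pts) — total 74+62+82+79 = 297 pts.
Column-greedy (each role in turn goes to its best remaining employee) gives 261 pts, worse by 36.

Maximum total: 297 pts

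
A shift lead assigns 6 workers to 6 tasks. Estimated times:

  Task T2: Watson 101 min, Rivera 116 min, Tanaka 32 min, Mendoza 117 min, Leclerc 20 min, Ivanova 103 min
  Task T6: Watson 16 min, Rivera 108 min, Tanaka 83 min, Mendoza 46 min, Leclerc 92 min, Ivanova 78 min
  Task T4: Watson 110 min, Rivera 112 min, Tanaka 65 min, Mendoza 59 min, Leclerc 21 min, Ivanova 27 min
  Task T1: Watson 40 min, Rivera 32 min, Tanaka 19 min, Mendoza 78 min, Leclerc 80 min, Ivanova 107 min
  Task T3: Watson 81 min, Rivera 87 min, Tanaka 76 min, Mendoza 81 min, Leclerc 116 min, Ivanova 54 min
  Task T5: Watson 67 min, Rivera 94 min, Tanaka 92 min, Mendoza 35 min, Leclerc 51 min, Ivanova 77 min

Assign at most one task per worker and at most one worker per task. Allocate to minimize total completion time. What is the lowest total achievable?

This is the linear assignment problem.
Optimal: Watson→Task T6 (16 min), Rivera→Task T1 (32 min), Tanaka→Task T2 (32 min), Mendoza→Task T5 (35 min), Leclerc→Task T4 (21 min), Ivanova→Task T3 (54 min) — total 16+32+32+35+21+54 = 190 min.
Column-greedy (each task in turn goes to its cheapest remaining worker) gives 257 min, worse by 67.
Checked against all permutations: 190 min is optimal.

Min total: 190 min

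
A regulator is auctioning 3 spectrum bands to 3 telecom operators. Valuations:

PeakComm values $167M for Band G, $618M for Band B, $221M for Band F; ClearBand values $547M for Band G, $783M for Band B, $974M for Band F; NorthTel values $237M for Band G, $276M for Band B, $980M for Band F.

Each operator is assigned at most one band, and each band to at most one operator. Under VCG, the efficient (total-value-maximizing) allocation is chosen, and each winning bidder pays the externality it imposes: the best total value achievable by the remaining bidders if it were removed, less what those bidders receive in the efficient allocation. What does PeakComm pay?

PeakComm pays $236M.

Efficient allocation: PeakComm→Band B ($618M), ClearBand→Band G ($547M), NorthTel→Band F ($980M); total welfare W = $2145M.
PeakComm receives Band B at value $618M, so the others get W − 618 = $1527M.
Without PeakComm: best allocation of the remaining 2 bidders over all 3 bands is ClearBand→Band B ($783M), NorthTel→Band F ($980M), total $1763M.
VCG payment = (others' best without PeakComm) − (others' welfare with PeakComm) = 1763 − 1527 = $236M.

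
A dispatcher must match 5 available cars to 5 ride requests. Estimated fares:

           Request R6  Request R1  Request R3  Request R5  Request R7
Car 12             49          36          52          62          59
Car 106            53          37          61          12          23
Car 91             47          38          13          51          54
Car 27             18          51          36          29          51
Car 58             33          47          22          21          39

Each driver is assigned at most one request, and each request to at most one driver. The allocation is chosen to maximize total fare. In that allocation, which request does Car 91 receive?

Treat this as an assignment problem: match each driver to one request.
Optimal: Car 12→Request R5 ($62), Car 106→Request R3 ($61), Car 91→Request R6 ($47), Car 27→Request R7 ($51), Car 58→Request R1 ($47) — total 62+61+47+51+47 = $268.
Max-entry greedy (repeatedly take the single best remaining cell) gives $261, worse by 7.
Next-best assignment: Car 12→Request R5, Car 106→Request R3, Car 91→Request R7, Car 27→Request R1, Car 58→Request R6 = $261.
Swapping Car 58↔Car 27 (Car 58→Request R7 $39, Car 27→Request R1 $51) loses 8.
Checked against all permutations: $268 is optimal.
Car 91's own top request is Request R7 ($54), but forcing Car 91→Request R7 and reassigning the rest optimally gives only $261 — worse by 7.

Car 91 receives Request R6.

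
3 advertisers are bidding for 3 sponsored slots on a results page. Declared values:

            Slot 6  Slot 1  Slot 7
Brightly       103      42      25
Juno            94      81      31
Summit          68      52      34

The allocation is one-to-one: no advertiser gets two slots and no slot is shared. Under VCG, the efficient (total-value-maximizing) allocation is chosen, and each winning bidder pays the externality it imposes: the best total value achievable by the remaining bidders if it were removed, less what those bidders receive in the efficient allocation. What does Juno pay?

Juno pays $18.

Efficient allocation: Brightly→Slot 6 ($103), Juno→Slot 1 ($81), Summit→Slot 7 ($34); total welfare W = $218.
Juno receives Slot 1 at value $81, so the others get W − 81 = $137.
Without Juno: best allocation of the remaining 2 bidders over all 3 slots is Brightly→Slot 6 ($103), Summit→Slot 1 ($52), total $155.
VCG payment = (others' best without Juno) − (others' welfare with Juno) = 155 − 137 = $18.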